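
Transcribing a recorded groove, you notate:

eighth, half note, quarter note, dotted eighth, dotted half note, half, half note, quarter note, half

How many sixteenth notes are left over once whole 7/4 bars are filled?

1

One bar of 7/4 = 28 sixteenth notes.
Each duration in sixteenth notes: eighth = 2; half note = 8; quarter note = 4; dotted eighth = 3; dotted half note = 12; half = 8; half note = 8; quarter note = 4; half = 8.
Adding: 2 + 8 + 4 + 3 + 12 + 8 + 8 + 4 + 8 = 57.
57 ÷ 28 = 2 complete bars with 1 sixteenth note remaining.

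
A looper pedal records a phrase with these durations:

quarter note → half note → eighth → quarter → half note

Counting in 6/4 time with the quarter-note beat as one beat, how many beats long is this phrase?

One quarter-note beat = 2 eighth notes.
Each duration in eighth notes: quarter note = 2; half note = 4; eighth = 1; quarter = 2; half note = 4.
Total: 2 + 4 + 1 + 2 + 4 = 13.
13 ÷ 2 = 6.5 beats.

6.5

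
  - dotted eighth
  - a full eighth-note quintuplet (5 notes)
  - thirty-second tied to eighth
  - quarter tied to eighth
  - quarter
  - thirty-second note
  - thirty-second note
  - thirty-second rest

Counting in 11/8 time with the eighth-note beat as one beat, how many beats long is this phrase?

One eighth-note beat = 4 thirty-second notes.
Convert each value to thirty-second notes: dotted eighth = 6; a full eighth-note quintuplet (5 notes) (five quintuplet eighths span one half) = 16; thirty-second tied to eighth (thirty-second + eighth) = 5; quarter tied to eighth (quarter + eighth) = 12; quarter = 8; thirty-second note = 1; thirty-second note = 1; thirty-second rest = 1.
Altogether 6 + 16 + 5 + 12 + 8 + 1 + 1 + 1 = 50.
50 ÷ 4 = 12.5 beats.

12.5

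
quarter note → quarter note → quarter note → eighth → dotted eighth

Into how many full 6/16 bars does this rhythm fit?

2

One bar of 6/16 = 6 sixteenth notes.
Express everything in sixteenth notes: quarter note = 4; quarter note = 4; quarter note = 4; eighth = 2; dotted eighth = 3.
Adding: 4 + 4 + 4 + 2 + 3 = 17.
17 ÷ 6 = 2 complete bars with 5 left over.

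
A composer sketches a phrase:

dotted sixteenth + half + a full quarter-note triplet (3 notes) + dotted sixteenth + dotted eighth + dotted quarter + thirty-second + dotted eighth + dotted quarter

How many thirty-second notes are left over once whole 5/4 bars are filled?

One bar of 5/4 = 40 thirty-second notes.
In thirty-second notes: dotted sixteenth = 3; half = 16; a full quarter-note triplet (3 notes) (three triplet quarters span one half) = 16; dotted sixteenth = 3; dotted eighth = 6; dotted quarter = 12; thirty-second = 1; dotted eighth = 6; dotted quarter = 12.
Sum: 3 + 16 + 16 + 3 + 6 + 12 + 1 + 6 + 12 = 75.
75 ÷ 40 = 1 complete bar with 35 thirty-second notes remaining.

35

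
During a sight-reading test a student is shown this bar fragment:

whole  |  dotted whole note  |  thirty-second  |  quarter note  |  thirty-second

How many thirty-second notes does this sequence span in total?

Express everything in thirty-second notes: whole = 32; dotted whole note = 48; thirty-second = 1; quarter note = 8; thirty-second = 1.
Sum: 32 + 48 + 1 + 8 + 1 = 90 thirty-second notes.

90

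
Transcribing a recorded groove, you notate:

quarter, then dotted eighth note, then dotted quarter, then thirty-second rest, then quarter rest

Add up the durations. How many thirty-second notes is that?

35

Each duration in thirty-second notes: quarter = 8; dotted eighth note = 6; dotted quarter = 12; thirty-second rest = 1; quarter rest = 8.
Total: 8 + 6 + 12 + 1 + 8 = 35 thirty-second notes.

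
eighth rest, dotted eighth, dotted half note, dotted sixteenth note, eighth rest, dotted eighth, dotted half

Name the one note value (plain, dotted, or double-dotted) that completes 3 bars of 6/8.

3 bars of 6/8 = 72 thirty-second notes.
Each duration in thirty-second notes: eighth rest = 4; dotted eighth = 6; dotted half note = 24; dotted sixteenth note = 3; eighth rest = 4; dotted eighth = 6; dotted half = 24.
Sum: 4 + 6 + 24 + 3 + 4 + 6 + 24 = 71.
Remaining: 72 − 71 = 1 thirty-second note, which is a thirty-second note.

thirty-second note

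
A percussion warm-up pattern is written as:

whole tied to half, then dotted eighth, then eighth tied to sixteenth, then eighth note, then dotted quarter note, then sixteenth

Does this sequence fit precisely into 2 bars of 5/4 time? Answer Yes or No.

No

One bar of 5/4 = 20 sixteenth notes, so 2 bars = 40.
Convert each value to sixteenth notes: whole tied to half (whole + half) = 24; dotted eighth = 3; eighth tied to sixteenth (eighth + sixteenth) = 3; eighth note = 2; dotted quarter note = 6; sixteenth = 1.
Sum: 24 + 3 + 3 + 2 + 6 + 1 = 39.
39 falls short of 40, so the answer is No.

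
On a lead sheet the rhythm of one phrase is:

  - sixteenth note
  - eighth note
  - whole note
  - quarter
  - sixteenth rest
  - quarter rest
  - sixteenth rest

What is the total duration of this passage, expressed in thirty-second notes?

Express everything in thirty-second notes: sixteenth note = 2; eighth note = 4; whole note = 32; quarter = 8; sixteenth rest = 2; quarter rest = 8; sixteenth rest = 2.
Total: 2 + 4 + 32 + 8 + 2 + 8 + 2 = 58 thirty-second notes.

58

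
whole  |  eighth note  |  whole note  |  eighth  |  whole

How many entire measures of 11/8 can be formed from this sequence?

2

One bar of 11/8 = 11 eighth notes.
In eighth notes: whole = 8; eighth note = 1; whole note = 8; eighth = 1; whole = 8.
Total: 8 + 1 + 8 + 1 + 8 = 26.
26 ÷ 11 = 2 complete bars with 4 left over.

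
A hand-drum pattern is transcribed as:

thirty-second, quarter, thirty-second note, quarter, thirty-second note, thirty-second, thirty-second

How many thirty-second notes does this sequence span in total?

Working in thirty-second notes: thirty-second = 1; quarter = 8; thirty-second note = 1; quarter = 8; thirty-second note = 1; thirty-second = 1; thirty-second = 1.
Sum: 1 + 8 + 1 + 8 + 1 + 1 + 1 = 21 thirty-second notes.

21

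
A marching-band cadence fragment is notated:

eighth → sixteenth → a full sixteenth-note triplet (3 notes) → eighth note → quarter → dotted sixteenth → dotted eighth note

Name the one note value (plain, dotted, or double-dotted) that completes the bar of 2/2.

The bar of 2/2 = 32 thirty-second notes.
Convert each value to thirty-second notes: eighth = 4; sixteenth = 2; a full sixteenth-note triplet (3 notes) (three triplet sixteenths span one eighth) = 4; eighth note = 4; quarter = 8; dotted sixteenth = 3; dotted eighth note = 6.
Adding: 4 + 2 + 4 + 4 + 8 + 3 + 6 = 31.
Remaining: 32 − 31 = 1 thirty-second note, which is a thirty-second note.

thirty-second note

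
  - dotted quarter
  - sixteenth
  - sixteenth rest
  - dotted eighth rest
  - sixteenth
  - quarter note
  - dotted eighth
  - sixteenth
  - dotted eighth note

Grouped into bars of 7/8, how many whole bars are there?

1

One bar of 7/8 = 14 sixteenth notes.
Each duration in sixteenth notes: dotted quarter = 6; sixteenth = 1; sixteenth rest = 1; dotted eighth rest = 3; sixteenth = 1; quarter note = 4; dotted eighth = 3; sixteenth = 1; dotted eighth note = 3.
Total: 6 + 1 + 1 + 3 + 1 + 4 + 3 + 1 + 3 = 23.
23 ÷ 14 = 1 complete bar with 9 left over.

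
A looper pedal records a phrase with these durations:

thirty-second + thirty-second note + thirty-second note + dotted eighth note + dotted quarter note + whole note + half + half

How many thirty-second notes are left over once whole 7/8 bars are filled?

1

One bar of 7/8 = 28 thirty-second notes.
Convert each value to thirty-second notes: thirty-second = 1; thirty-second note = 1; thirty-second note = 1; dotted eighth note = 6; dotted quarter note = 12; whole note = 32; half = 16; half = 16.
Adding: 1 + 1 + 1 + 6 + 12 + 32 + 16 + 16 = 85.
85 ÷ 28 = 3 complete bars with 1 thirty-second note remaining.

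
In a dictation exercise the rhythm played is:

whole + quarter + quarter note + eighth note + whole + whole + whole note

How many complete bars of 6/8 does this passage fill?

6

One bar of 6/8 = 6 eighth notes.
Convert each value to eighth notes: whole = 8; quarter = 2; quarter note = 2; eighth note = 1; whole = 8; whole = 8; whole note = 8.
Sum: 8 + 2 + 2 + 1 + 8 + 8 + 8 = 37.
37 ÷ 6 = 6 complete bars with 1 left over.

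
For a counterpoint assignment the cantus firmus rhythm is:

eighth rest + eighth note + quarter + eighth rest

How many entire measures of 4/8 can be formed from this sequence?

1

One bar of 4/8 = 4 eighth notes.
Convert each value to eighth notes: eighth rest = 1; eighth note = 1; quarter = 2; eighth rest = 1.
Adding: 1 + 1 + 2 + 1 = 5.
5 ÷ 4 = 1 complete bar with 1 left over.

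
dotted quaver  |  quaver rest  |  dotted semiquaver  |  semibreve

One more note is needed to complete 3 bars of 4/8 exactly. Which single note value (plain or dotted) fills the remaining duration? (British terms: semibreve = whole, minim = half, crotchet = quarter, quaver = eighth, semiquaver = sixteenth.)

dotted sixteenth note

3 bars of 4/8 = 48 thirty-second notes.
Working in thirty-second notes: dotted quaver = 6; quaver rest = 4; dotted semiquaver = 3; semibreve = 32.
Total: 6 + 4 + 3 + 32 = 45.
Remaining: 48 − 45 = 3 thirty-second notes, which is a dotted sixteenth note.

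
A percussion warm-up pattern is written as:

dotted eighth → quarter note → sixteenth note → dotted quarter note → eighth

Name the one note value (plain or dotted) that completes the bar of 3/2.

The bar of 3/2 = 24 sixteenth notes.
In sixteenth notes: dotted eighth = 3; quarter note = 4; sixteenth note = 1; dotted quarter note = 6; eighth = 2.
Total: 3 + 4 + 1 + 6 + 2 = 16.
Remaining: 24 − 16 = 8 sixteenth notes, which is a half note.

half note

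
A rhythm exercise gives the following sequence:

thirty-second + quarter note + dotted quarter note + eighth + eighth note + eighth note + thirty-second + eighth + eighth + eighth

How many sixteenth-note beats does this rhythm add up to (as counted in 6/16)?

23

One sixteenth-note beat = 2 thirty-second notes.
Working in thirty-second notes: thirty-second = 1; quarter note = 8; dotted quarter note = 12; eighth = 4; eighth note = 4; eighth note = 4; thirty-second = 1; eighth = 4; eighth = 4; eighth = 4.
Sum: 1 + 8 + 12 + 4 + 4 + 4 + 1 + 4 + 4 + 4 = 46.
46 ÷ 2 = 23 beats.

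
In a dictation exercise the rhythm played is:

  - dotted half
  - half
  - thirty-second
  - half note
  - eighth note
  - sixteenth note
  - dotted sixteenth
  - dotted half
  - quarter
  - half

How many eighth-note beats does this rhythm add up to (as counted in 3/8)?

28.5

One eighth-note beat = 4 thirty-second notes.
Express everything in thirty-second notes: dotted half = 24; half = 16; thirty-second = 1; half note = 16; eighth note = 4; sixteenth note = 2; dotted sixteenth = 3; dotted half = 24; quarter = 8; half = 16.
Adding: 24 + 16 + 1 + 16 + 4 + 2 + 3 + 24 + 8 + 16 = 114.
114 ÷ 4 = 28.5 beats.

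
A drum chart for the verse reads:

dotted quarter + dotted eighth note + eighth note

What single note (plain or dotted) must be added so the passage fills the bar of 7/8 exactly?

dotted eighth note

The bar of 7/8 = 14 sixteenth notes.
In sixteenth notes: dotted quarter = 6; dotted eighth note = 3; eighth note = 2.
Total: 6 + 3 + 2 = 11.
Remaining: 14 − 11 = 3 sixteenth notes, which is a dotted eighth note.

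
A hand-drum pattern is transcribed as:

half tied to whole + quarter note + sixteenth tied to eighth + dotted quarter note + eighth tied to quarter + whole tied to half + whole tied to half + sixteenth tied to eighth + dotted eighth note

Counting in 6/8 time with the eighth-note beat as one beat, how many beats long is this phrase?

48.5

One eighth-note beat = 2 sixteenth notes.
Working in sixteenth notes: half tied to whole (half + whole) = 24; quarter note = 4; sixteenth tied to eighth (sixteenth + eighth) = 3; dotted quarter note = 6; eighth tied to quarter (eighth + quarter) = 6; whole tied to half (whole + half) = 24; whole tied to half (whole + half) = 24; sixteenth tied to eighth (sixteenth + eighth) = 3; dotted eighth note = 3.
Sum: 24 + 4 + 3 + 6 + 6 + 24 + 24 + 3 + 3 = 97.
97 ÷ 2 = 48.5 beats.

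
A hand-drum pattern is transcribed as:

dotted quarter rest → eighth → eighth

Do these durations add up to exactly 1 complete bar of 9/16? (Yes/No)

One bar of 9/16 = 9 sixteenth notes.
Working in sixteenth notes: dotted quarter rest = 6; eighth = 2; eighth = 2.
Adding: 6 + 2 + 2 = 10.
10 exceeds 9, so the answer is No.

No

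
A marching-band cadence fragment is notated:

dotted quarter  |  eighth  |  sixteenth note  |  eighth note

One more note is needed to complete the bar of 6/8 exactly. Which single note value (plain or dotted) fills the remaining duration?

sixteenth note

The bar of 6/8 = 12 sixteenth notes.
In sixteenth notes: dotted quarter = 6; eighth = 2; sixteenth note = 1; eighth note = 2.
Sum: 6 + 2 + 1 + 2 = 11.
Remaining: 12 − 11 = 1 sixteenth note, which is a sixteenth note.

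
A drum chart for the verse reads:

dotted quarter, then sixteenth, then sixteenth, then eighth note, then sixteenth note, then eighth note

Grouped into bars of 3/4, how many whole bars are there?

One bar of 3/4 = 12 sixteenth notes.
Each duration in sixteenth notes: dotted quarter = 6; sixteenth = 1; sixteenth = 1; eighth note = 2; sixteenth note = 1; eighth note = 2.
Sum: 6 + 1 + 1 + 2 + 1 + 2 = 13.
13 ÷ 12 = 1 complete bar with 1 left over.

1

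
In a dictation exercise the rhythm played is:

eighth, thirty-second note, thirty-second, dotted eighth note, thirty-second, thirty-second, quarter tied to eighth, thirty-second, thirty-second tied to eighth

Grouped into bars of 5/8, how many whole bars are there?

1

One bar of 5/8 = 20 thirty-second notes.
Working in thirty-second notes: eighth = 4; thirty-second note = 1; thirty-second = 1; dotted eighth note = 6; thirty-second = 1; thirty-second = 1; quarter tied to eighth (quarter + eighth) = 12; thirty-second = 1; thirty-second tied to eighth (thirty-second + eighth) = 5.
Altogether 4 + 1 + 1 + 6 + 1 + 1 + 12 + 1 + 5 = 32.
32 ÷ 20 = 1 complete bar with 12 left over.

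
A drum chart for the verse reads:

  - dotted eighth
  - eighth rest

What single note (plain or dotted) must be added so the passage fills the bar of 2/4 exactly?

The bar of 2/4 = 8 sixteenth notes.
Each duration in sixteenth notes: dotted eighth = 3; eighth rest = 2.
Adding: 3 + 2 = 5.
Remaining: 8 − 5 = 3 sixteenth notes, which is a dotted eighth note.

dotted eighth note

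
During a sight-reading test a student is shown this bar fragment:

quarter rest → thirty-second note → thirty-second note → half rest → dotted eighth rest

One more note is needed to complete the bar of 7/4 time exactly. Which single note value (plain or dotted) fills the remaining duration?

The bar of 7/4 = 56 thirty-second notes.
Working in thirty-second notes: quarter rest = 8; thirty-second note = 1; thirty-second note = 1; half rest = 16; dotted eighth rest = 6.
Total: 8 + 1 + 1 + 16 + 6 = 32.
Remaining: 56 − 32 = 24 thirty-second notes, which is a dotted half note.

dotted half note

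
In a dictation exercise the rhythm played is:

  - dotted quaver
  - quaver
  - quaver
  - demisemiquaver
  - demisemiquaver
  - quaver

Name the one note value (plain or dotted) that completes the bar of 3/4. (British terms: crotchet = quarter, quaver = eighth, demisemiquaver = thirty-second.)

The bar of 3/4 = 24 thirty-second notes.
In thirty-second notes: dotted quaver = 6; quaver = 4; quaver = 4; demisemiquaver = 1; demisemiquaver = 1; quaver = 4.
Altogether 6 + 4 + 4 + 1 + 1 + 4 = 20.
Remaining: 24 − 20 = 4 thirty-second notes, which is a eighth note.

eighth note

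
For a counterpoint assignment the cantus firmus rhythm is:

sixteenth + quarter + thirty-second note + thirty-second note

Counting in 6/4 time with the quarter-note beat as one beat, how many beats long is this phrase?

1.5

One quarter-note beat = 8 thirty-second notes.
Express everything in thirty-second notes: sixteenth = 2; quarter = 8; thirty-second note = 1; thirty-second note = 1.
Adding: 2 + 8 + 1 + 1 = 12.
12 ÷ 8 = 1.5 beats.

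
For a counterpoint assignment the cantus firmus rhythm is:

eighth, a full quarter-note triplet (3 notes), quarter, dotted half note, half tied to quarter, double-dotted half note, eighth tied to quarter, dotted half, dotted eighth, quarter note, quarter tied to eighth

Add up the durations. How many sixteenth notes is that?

Each duration in sixteenth notes: eighth = 2; a full quarter-note triplet (3 notes) (three triplet quarters span one half) = 8; quarter = 4; dotted half note = 12; half tied to quarter (half + quarter) = 12; double-dotted half note = 14; eighth tied to quarter (eighth + quarter) = 6; dotted half = 12; dotted eighth = 3; quarter note = 4; quarter tied to eighth (quarter + eighth) = 6.
Adding: 2 + 8 + 4 + 12 + 12 + 14 + 6 + 12 + 3 + 4 + 6 = 83 sixteenth notes.

83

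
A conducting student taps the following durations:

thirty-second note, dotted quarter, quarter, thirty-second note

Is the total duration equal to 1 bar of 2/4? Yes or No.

No

One bar of 2/4 = 16 thirty-second notes.
Express everything in thirty-second notes: thirty-second note = 1; dotted quarter = 12; quarter = 8; thirty-second note = 1.
Altogether 1 + 12 + 8 + 1 = 22.
22 exceeds 16, so the answer is No.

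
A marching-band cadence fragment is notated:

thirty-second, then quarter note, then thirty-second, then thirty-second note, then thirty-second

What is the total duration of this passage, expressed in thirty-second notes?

Convert each value to thirty-second notes: thirty-second = 1; quarter note = 8; thirty-second = 1; thirty-second note = 1; thirty-second = 1.
Sum: 1 + 8 + 1 + 1 + 1 = 12 thirty-second notes.

12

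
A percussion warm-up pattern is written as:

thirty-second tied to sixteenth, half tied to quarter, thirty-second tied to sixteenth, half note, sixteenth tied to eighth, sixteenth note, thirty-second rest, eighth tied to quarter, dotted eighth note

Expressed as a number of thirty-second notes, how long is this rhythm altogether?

73

Express everything in thirty-second notes: thirty-second tied to sixteenth (thirty-second + sixteenth) = 3; half tied to quarter (half + quarter) = 24; thirty-second tied to sixteenth (thirty-second + sixteenth) = 3; half note = 16; sixteenth tied to eighth (sixteenth + eighth) = 6; sixteenth note = 2; thirty-second rest = 1; eighth tied to quarter (eighth + quarter) = 12; dotted eighth note = 6.
Altogether 3 + 24 + 3 + 16 + 6 + 2 + 1 + 12 + 6 = 73 thirty-second notes.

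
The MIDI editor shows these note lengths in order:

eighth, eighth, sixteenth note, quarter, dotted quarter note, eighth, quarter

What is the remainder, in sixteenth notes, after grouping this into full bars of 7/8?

One bar of 7/8 = 14 sixteenth notes.
Each duration in sixteenth notes: eighth = 2; eighth = 2; sixteenth note = 1; quarter = 4; dotted quarter note = 6; eighth = 2; quarter = 4.
Altogether 2 + 2 + 1 + 4 + 6 + 2 + 4 = 21.
21 ÷ 14 = 1 complete bar with 7 sixteenth notes remaining.

7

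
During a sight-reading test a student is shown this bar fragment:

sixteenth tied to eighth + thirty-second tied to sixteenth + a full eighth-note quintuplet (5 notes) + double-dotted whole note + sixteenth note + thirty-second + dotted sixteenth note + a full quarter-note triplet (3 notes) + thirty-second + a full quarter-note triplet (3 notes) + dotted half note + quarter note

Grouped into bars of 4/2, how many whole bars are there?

2

One bar of 4/2 = 64 thirty-second notes.
Working in thirty-second notes: sixteenth tied to eighth (sixteenth + eighth) = 6; thirty-second tied to sixteenth (thirty-second + sixteenth) = 3; a full eighth-note quintuplet (5 notes) (five quintuplet eighths span one half) = 16; double-dotted whole note = 56; sixteenth note = 2; thirty-second = 1; dotted sixteenth note = 3; a full quarter-note triplet (3 notes) (three triplet quarters span one half) = 16; thirty-second = 1; a full quarter-note triplet (3 notes) (three triplet quarters span one half) = 16; dotted half note = 24; quarter note = 8.
Altogether 6 + 3 + 16 + 56 + 2 + 1 + 3 + 16 + 1 + 16 + 24 + 8 = 152.
152 ÷ 64 = 2 complete bars with 24 left over.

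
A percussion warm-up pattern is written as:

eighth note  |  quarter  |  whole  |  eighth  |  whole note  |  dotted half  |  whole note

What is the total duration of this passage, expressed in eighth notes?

34

Each duration in eighth notes: eighth note = 1; quarter = 2; whole = 8; eighth = 1; whole note = 8; dotted half = 6; whole note = 8.
Adding: 1 + 2 + 8 + 1 + 8 + 6 + 8 = 34 eighth notes.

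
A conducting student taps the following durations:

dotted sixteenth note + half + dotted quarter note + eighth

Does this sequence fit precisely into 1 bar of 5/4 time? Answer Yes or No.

One bar of 5/4 = 40 thirty-second notes.
Each duration in thirty-second notes: dotted sixteenth note = 3; half = 16; dotted quarter note = 12; eighth = 4.
Sum: 3 + 16 + 12 + 4 = 35.
35 falls short of 40, so the answer is No.

No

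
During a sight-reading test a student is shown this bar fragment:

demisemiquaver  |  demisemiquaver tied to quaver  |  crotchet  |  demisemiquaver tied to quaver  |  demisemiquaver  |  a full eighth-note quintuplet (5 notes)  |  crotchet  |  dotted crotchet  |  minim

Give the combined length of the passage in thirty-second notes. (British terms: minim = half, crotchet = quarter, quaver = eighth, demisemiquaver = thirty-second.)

72

Convert each value to thirty-second notes: demisemiquaver = 1; demisemiquaver tied to quaver (demisemiquaver + quaver) = 5; crotchet = 8; demisemiquaver tied to quaver (demisemiquaver + quaver) = 5; demisemiquaver = 1; a full eighth-note quintuplet (5 notes) (five quintuplet eighths span one half) = 16; crotchet = 8; dotted crotchet = 12; minim = 16.
Adding: 1 + 5 + 8 + 5 + 1 + 16 + 8 + 12 + 16 = 72 thirty-second notes.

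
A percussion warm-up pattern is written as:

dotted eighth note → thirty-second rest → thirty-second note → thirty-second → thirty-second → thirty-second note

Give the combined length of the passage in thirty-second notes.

Convert each value to thirty-second notes: dotted eighth note = 6; thirty-second rest = 1; thirty-second note = 1; thirty-second = 1; thirty-second = 1; thirty-second note = 1.
Total: 6 + 1 + 1 + 1 + 1 + 1 = 11 thirty-second notes.

11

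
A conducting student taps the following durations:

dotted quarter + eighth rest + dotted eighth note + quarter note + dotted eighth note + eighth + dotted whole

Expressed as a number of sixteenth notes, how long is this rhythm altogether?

Convert each value to sixteenth notes: dotted quarter = 6; eighth rest = 2; dotted eighth note = 3; quarter note = 4; dotted eighth note = 3; eighth = 2; dotted whole = 24.
Total: 6 + 2 + 3 + 4 + 3 + 2 + 24 = 44 sixteenth notes.

44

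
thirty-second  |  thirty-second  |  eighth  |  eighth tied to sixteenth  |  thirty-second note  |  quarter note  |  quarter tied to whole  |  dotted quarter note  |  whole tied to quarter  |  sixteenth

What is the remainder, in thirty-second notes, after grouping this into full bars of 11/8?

One bar of 11/8 = 44 thirty-second notes.
Express everything in thirty-second notes: thirty-second = 1; thirty-second = 1; eighth = 4; eighth tied to sixteenth (eighth + sixteenth) = 6; thirty-second note = 1; quarter note = 8; quarter tied to whole (quarter + whole) = 40; dotted quarter note = 12; whole tied to quarter (whole + quarter) = 40; sixteenth = 2.
Total: 1 + 1 + 4 + 6 + 1 + 8 + 40 + 12 + 40 + 2 = 115.
115 ÷ 44 = 2 complete bars with 27 thirty-second notes remaining.

27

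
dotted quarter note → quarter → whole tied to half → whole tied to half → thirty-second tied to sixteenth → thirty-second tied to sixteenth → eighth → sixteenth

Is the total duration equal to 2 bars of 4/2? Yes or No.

One bar of 4/2 = 64 thirty-second notes, so 2 bars = 128.
In thirty-second notes: dotted quarter note = 12; quarter = 8; whole tied to half (whole + half) = 48; whole tied to half (whole + half) = 48; thirty-second tied to sixteenth (thirty-second + sixteenth) = 3; thirty-second tied to sixteenth (thirty-second + sixteenth) = 3; eighth = 4; sixteenth = 2.
Adding: 12 + 8 + 48 + 48 + 3 + 3 + 4 + 2 = 128.
128 equals 128, so the answer is Yes.

Yes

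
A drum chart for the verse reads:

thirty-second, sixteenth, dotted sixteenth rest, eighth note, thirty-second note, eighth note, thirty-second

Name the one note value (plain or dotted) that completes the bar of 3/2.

The bar of 3/2 = 48 thirty-second notes.
Express everything in thirty-second notes: thirty-second = 1; sixteenth = 2; dotted sixteenth rest = 3; eighth note = 4; thirty-second note = 1; eighth note = 4; thirty-second = 1.
Adding: 1 + 2 + 3 + 4 + 1 + 4 + 1 = 16.
Remaining: 48 − 16 = 32 thirty-second notes, which is a whole note.

whole note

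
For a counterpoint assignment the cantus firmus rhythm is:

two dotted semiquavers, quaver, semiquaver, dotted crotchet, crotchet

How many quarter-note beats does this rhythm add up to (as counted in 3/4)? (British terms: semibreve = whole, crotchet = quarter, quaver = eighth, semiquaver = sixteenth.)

One quarter-note beat = 8 thirty-second notes.
Working in thirty-second notes: dotted semiquaver = 3; dotted semiquaver = 3; quaver = 4; semiquaver = 2; dotted crotchet = 12; crotchet = 8.
Altogether 3 + 3 + 4 + 2 + 12 + 8 = 32.
32 ÷ 8 = 4 beats.

4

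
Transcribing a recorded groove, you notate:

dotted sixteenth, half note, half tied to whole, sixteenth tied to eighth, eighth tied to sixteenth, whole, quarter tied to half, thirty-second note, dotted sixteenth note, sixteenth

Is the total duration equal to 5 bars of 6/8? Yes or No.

No

One bar of 6/8 = 24 thirty-second notes, so 5 bars = 120.
In thirty-second notes: dotted sixteenth = 3; half note = 16; half tied to whole (half + whole) = 48; sixteenth tied to eighth (sixteenth + eighth) = 6; eighth tied to sixteenth (eighth + sixteenth) = 6; whole = 32; quarter tied to half (quarter + half) = 24; thirty-second note = 1; dotted sixteenth note = 3; sixteenth = 2.
Total: 3 + 16 + 48 + 6 + 6 + 32 + 24 + 1 + 3 + 2 = 141.
141 exceeds 120, so the answer is No.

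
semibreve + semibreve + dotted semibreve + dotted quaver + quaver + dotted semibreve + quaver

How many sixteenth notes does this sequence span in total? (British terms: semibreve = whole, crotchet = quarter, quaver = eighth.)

87

Working in sixteenth notes: semibreve = 16; semibreve = 16; dotted semibreve = 24; dotted quaver = 3; quaver = 2; dotted semibreve = 24; quaver = 2.
Total: 16 + 16 + 24 + 3 + 2 + 24 + 2 = 87 sixteenth notes.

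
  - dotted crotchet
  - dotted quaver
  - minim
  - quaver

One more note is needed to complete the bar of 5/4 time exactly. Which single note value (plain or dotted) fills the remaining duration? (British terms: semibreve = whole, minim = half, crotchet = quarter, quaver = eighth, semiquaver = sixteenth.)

sixteenth note

The bar of 5/4 = 20 sixteenth notes.
Convert each value to sixteenth notes: dotted crotchet = 6; dotted quaver = 3; minim = 8; quaver = 2.
Altogether 6 + 3 + 8 + 2 = 19.
Remaining: 20 − 19 = 1 sixteenth note, which is a sixteenth note.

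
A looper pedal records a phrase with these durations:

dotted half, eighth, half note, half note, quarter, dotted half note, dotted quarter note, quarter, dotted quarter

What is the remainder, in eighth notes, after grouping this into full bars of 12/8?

One bar of 12/8 = 12 eighth notes.
Working in eighth notes: dotted half = 6; eighth = 1; half note = 4; half note = 4; quarter = 2; dotted half note = 6; dotted quarter note = 3; quarter = 2; dotted quarter = 3.
Adding: 6 + 1 + 4 + 4 + 2 + 6 + 3 + 2 + 3 = 31.
31 ÷ 12 = 2 complete bars with 7 eighth notes remaining.

7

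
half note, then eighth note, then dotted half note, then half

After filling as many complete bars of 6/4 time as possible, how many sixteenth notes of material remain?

6

One bar of 6/4 = 12 eighth notes.
Working in eighth notes: half note = 4; eighth note = 1; dotted half note = 6; half = 4.
Total: 4 + 1 + 6 + 4 = 15.
15 ÷ 12 = 1 complete bar with 3 eighth notes remaining = 6 sixteenth notes.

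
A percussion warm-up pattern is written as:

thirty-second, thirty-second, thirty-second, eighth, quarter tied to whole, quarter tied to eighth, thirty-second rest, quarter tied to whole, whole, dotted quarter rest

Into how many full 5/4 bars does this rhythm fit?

3

One bar of 5/4 = 40 thirty-second notes.
Each duration in thirty-second notes: thirty-second = 1; thirty-second = 1; thirty-second = 1; eighth = 4; quarter tied to whole (quarter + whole) = 40; quarter tied to eighth (quarter + eighth) = 12; thirty-second rest = 1; quarter tied to whole (quarter + whole) = 40; whole = 32; dotted quarter rest = 12.
Adding: 1 + 1 + 1 + 4 + 40 + 12 + 1 + 40 + 32 + 12 = 144.
144 ÷ 40 = 3 complete bars with 24 left over.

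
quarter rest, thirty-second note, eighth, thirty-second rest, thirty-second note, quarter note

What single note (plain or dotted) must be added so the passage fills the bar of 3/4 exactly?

The bar of 3/4 = 24 thirty-second notes.
Each duration in thirty-second notes: quarter rest = 8; thirty-second note = 1; eighth = 4; thirty-second rest = 1; thirty-second note = 1; quarter note = 8.
Altogether 8 + 1 + 4 + 1 + 1 + 8 = 23.
Remaining: 24 − 23 = 1 thirty-second note, which is a thirty-second note.

thirty-second note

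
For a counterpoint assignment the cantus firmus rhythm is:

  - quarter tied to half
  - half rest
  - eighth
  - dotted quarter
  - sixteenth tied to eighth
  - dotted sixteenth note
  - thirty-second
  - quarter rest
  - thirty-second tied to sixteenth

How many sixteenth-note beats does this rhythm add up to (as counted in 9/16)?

One sixteenth-note beat = 2 thirty-second notes.
Convert each value to thirty-second notes: quarter tied to half (quarter + half) = 24; half rest = 16; eighth = 4; dotted quarter = 12; sixteenth tied to eighth (sixteenth + eighth) = 6; dotted sixteenth note = 3; thirty-second = 1; quarter rest = 8; thirty-second tied to sixteenth (thirty-second + sixteenth) = 3.
Altogether 24 + 16 + 4 + 12 + 6 + 3 + 1 + 8 + 3 = 77.
77 ÷ 2 = 38.5 beats.

38.5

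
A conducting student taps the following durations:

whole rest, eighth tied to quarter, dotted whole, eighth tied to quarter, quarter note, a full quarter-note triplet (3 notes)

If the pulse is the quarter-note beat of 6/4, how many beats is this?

16

One quarter-note beat = 2 eighth notes.
Working in eighth notes: whole rest = 8; eighth tied to quarter (eighth + quarter) = 3; dotted whole = 12; eighth tied to quarter (eighth + quarter) = 3; quarter note = 2; a full quarter-note triplet (3 notes) (three triplet quarters span one half) = 4.
Altogether 8 + 3 + 12 + 3 + 2 + 4 = 32.
32 ÷ 2 = 16 beats.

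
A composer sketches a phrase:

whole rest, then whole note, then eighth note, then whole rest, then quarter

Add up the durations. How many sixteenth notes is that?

Express everything in sixteenth notes: whole rest = 16; whole note = 16; eighth note = 2; whole rest = 16; quarter = 4.
Sum: 16 + 16 + 2 + 16 + 4 = 54 sixteenth notes.

54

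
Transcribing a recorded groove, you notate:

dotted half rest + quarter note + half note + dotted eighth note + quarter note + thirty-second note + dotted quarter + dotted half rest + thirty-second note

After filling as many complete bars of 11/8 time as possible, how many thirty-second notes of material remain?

One bar of 11/8 = 44 thirty-second notes.
Express everything in thirty-second notes: dotted half rest = 24; quarter note = 8; half note = 16; dotted eighth note = 6; quarter note = 8; thirty-second note = 1; dotted quarter = 12; dotted half rest = 24; thirty-second note = 1.
Altogether 24 + 8 + 16 + 6 + 8 + 1 + 12 + 24 + 1 = 100.
100 ÷ 44 = 2 complete bars with 12 thirty-second notes remaining.

12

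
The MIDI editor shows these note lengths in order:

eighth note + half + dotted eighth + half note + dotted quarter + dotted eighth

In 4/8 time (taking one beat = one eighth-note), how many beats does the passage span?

15

One eighth-note beat = 2 sixteenth notes.
Each duration in sixteenth notes: eighth note = 2; half = 8; dotted eighth = 3; half note = 8; dotted quarter = 6; dotted eighth = 3.
Sum: 2 + 8 + 3 + 8 + 6 + 3 = 30.
30 ÷ 2 = 15 beats.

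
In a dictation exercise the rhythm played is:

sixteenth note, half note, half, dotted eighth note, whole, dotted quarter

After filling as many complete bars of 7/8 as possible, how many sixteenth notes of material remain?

0

One bar of 7/8 = 14 sixteenth notes.
Convert each value to sixteenth notes: sixteenth note = 1; half note = 8; half = 8; dotted eighth note = 3; whole = 16; dotted quarter = 6.
Altogether 1 + 8 + 8 + 3 + 16 + 6 = 42.
42 ÷ 14 = 3 complete bars with 0 sixteenth notes remaining.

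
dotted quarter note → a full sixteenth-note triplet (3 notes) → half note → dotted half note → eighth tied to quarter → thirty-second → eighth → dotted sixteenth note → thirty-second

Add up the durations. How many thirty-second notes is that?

In thirty-second notes: dotted quarter note = 12; a full sixteenth-note triplet (3 notes) (three triplet sixteenths span one eighth) = 4; half note = 16; dotted half note = 24; eighth tied to quarter (eighth + quarter) = 12; thirty-second = 1; eighth = 4; dotted sixteenth note = 3; thirty-second = 1.
Sum: 12 + 4 + 16 + 24 + 12 + 1 + 4 + 3 + 1 = 77 thirty-second notes.

77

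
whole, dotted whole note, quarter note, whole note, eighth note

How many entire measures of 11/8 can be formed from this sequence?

2

One bar of 11/8 = 11 eighth notes.
Working in eighth notes: whole = 8; dotted whole note = 12; quarter note = 2; whole note = 8; eighth note = 1.
Altogether 8 + 12 + 2 + 8 + 1 = 31.
31 ÷ 11 = 2 complete bars with 9 left over.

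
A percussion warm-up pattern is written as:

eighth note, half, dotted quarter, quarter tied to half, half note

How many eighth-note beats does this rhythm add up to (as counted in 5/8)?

18

One eighth-note beat = 2 sixteenth notes.
In sixteenth notes: eighth note = 2; half = 8; dotted quarter = 6; quarter tied to half (quarter + half) = 12; half note = 8.
Total: 2 + 8 + 6 + 12 + 8 = 36.
36 ÷ 2 = 18 beats.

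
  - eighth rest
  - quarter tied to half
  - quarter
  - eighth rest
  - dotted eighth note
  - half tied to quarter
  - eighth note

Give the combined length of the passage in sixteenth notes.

37

Express everything in sixteenth notes: eighth rest = 2; quarter tied to half (quarter + half) = 12; quarter = 4; eighth rest = 2; dotted eighth note = 3; half tied to quarter (half + quarter) = 12; eighth note = 2.
Adding: 2 + 12 + 4 + 2 + 3 + 12 + 2 = 37 sixteenth notes.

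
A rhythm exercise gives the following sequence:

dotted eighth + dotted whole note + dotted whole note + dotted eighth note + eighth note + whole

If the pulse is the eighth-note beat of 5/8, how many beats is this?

36

One eighth-note beat = 2 sixteenth notes.
Express everything in sixteenth notes: dotted eighth = 3; dotted whole note = 24; dotted whole note = 24; dotted eighth note = 3; eighth note = 2; whole = 16.
Sum: 3 + 24 + 24 + 3 + 2 + 16 = 72.
72 ÷ 2 = 36 beats.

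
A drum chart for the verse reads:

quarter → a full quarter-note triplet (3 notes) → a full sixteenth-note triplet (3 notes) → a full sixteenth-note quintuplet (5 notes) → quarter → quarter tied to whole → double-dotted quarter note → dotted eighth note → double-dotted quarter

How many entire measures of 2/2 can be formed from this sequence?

One bar of 2/2 = 16 sixteenth notes.
Each duration in sixteenth notes: quarter = 4; a full quarter-note triplet (3 notes) (three triplet quarters span one half) = 8; a full sixteenth-note triplet (3 notes) (three triplet sixteenths span one eighth) = 2; a full sixteenth-note quintuplet (5 notes) (five quintuplet sixteenths span one quarter) = 4; quarter = 4; quarter tied to whole (quarter + whole) = 20; double-dotted quarter note = 7; dotted eighth note = 3; double-dotted quarter = 7.
Total: 4 + 8 + 2 + 4 + 4 + 20 + 7 + 3 + 7 = 59.
59 ÷ 16 = 3 complete bars with 11 left over.

3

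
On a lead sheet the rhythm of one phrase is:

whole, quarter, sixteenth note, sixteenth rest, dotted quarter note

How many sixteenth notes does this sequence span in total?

In sixteenth notes: whole = 16; quarter = 4; sixteenth note = 1; sixteenth rest = 1; dotted quarter note = 6.
Total: 16 + 4 + 1 + 1 + 6 = 28 sixteenth notes.

28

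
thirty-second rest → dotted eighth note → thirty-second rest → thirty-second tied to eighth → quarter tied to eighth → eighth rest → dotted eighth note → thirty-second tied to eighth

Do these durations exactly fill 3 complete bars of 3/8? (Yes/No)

No

One bar of 3/8 = 12 thirty-second notes, so 3 bars = 36.
Express everything in thirty-second notes: thirty-second rest = 1; dotted eighth note = 6; thirty-second rest = 1; thirty-second tied to eighth (thirty-second + eighth) = 5; quarter tied to eighth (quarter + eighth) = 12; eighth rest = 4; dotted eighth note = 6; thirty-second tied to eighth (thirty-second + eighth) = 5.
Altogether 1 + 6 + 1 + 5 + 12 + 4 + 6 + 5 = 40.
40 exceeds 36, so the answer is No.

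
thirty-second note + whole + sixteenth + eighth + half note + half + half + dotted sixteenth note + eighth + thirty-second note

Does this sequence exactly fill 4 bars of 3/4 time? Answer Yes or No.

No

One bar of 3/4 = 24 thirty-second notes, so 4 bars = 96.
Express everything in thirty-second notes: thirty-second note = 1; whole = 32; sixteenth = 2; eighth = 4; half note = 16; half = 16; half = 16; dotted sixteenth note = 3; eighth = 4; thirty-second note = 1.
Sum: 1 + 32 + 2 + 4 + 16 + 16 + 16 + 3 + 4 + 1 = 95.
95 falls short of 96, so the answer is No.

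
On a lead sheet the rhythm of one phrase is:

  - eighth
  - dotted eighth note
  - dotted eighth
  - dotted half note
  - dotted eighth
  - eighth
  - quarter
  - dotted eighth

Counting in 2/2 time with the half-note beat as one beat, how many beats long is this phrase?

4

One half-note beat = 8 sixteenth notes.
Working in sixteenth notes: eighth = 2; dotted eighth note = 3; dotted eighth = 3; dotted half note = 12; dotted eighth = 3; eighth = 2; quarter = 4; dotted eighth = 3.
Total: 2 + 3 + 3 + 12 + 3 + 2 + 4 + 3 = 32.
32 ÷ 8 = 4 beats.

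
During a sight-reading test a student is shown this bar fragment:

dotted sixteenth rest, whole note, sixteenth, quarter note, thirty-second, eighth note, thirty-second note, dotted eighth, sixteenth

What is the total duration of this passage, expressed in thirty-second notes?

59

Working in thirty-second notes: dotted sixteenth rest = 3; whole note = 32; sixteenth = 2; quarter note = 8; thirty-second = 1; eighth note = 4; thirty-second note = 1; dotted eighth = 6; sixteenth = 2.
Total: 3 + 32 + 2 + 8 + 1 + 4 + 1 + 6 + 2 = 59 thirty-second notes.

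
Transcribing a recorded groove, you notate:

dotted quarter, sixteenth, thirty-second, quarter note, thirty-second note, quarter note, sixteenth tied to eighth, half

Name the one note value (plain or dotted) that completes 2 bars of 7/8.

sixteenth note

2 bars of 7/8 = 56 thirty-second notes.
Convert each value to thirty-second notes: dotted quarter = 12; sixteenth = 2; thirty-second = 1; quarter note = 8; thirty-second note = 1; quarter note = 8; sixteenth tied to eighth (sixteenth + eighth) = 6; half = 16.
Altogether 12 + 2 + 1 + 8 + 1 + 8 + 6 + 16 = 54.
Remaining: 56 − 54 = 2 thirty-second notes, which is a sixteenth note.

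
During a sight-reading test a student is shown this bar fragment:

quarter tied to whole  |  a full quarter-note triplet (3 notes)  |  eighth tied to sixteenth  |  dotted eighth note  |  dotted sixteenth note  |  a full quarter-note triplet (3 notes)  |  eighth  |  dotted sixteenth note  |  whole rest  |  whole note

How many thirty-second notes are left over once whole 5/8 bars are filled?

One bar of 5/8 = 20 thirty-second notes.
Express everything in thirty-second notes: quarter tied to whole (quarter + whole) = 40; a full quarter-note triplet (3 notes) (three triplet quarters span one half) = 16; eighth tied to sixteenth (eighth + sixteenth) = 6; dotted eighth note = 6; dotted sixteenth note = 3; a full quarter-note triplet (3 notes) (three triplet quarters span one half) = 16; eighth = 4; dotted sixteenth note = 3; whole rest = 32; whole note = 32.
Altogether 40 + 16 + 6 + 6 + 3 + 16 + 4 + 3 + 32 + 32 = 158.
158 ÷ 20 = 7 complete bars with 18 thirty-second notes remaining.

18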